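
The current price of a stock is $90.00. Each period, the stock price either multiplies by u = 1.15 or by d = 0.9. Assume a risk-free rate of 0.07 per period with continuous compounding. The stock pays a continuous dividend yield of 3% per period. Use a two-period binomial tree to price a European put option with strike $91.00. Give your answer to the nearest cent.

Per-period risk-free factor R = e^0.07 = 1.0725; dividend-adjusted growth = e^(0.07−0.03) = 1.0408.
Risk-neutral probability p = (1.0408 − 0.9)/(1.15 − 0.9) = 0.1408/0.2500 = 0.5632
Terminal stock prices: S_uu = 119, S_ud = 93.15, S_dd = 72.9
Terminal payoffs (K − S): max(-28.02, 0) = 0, max(-2.15, 0) = 0, max(18.1, 0) = 18.1
Node u (S = 103.5): V_u = e^(−0.07)·[0.5632·0.0000 + 0.4368·0.0000] = 0.0000
Node d (S = 81): V_d = e^(−0.07)·[0.5632·0.0000 + 0.4368·18.1000] = 7.3709
Node 0 (S = 90): V_0 = e^(−0.07)·[0.5632·0.0000 + 0.4368·7.3709] = 3.0016

$3.00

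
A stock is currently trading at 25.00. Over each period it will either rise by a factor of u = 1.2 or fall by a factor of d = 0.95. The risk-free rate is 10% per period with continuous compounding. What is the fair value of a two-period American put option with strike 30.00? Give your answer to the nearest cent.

Risk-neutral probability p = (e^0.1 − 0.95)/(1.2 − 0.95) = 0.1552/0.2500 = 0.6207
Terminal stock prices: S_uu = 36, S_ud = 28.5, S_dd = 22.56
Terminal payoffs (K − S): max(-6, 0) = 0, max(1.5, 0) = 1.5, max(7.438, 0) = 7.438
Node u (S = 30): continuation = e^(−0.1)·[0.6207·0.0000 + 0.3793·1.5000] = 0.5148; exercise value = 0.0000 ≤ continuation, so V_u = 0.5148
Node d (S = 23.75): continuation = e^(−0.1)·[0.6207·1.5000 + 0.3793·7.4375] = 3.3951; exercise value = 6.2500 > continuation, so V_d = 6.2500 (exercise)
Node 0 (S = 25): continuation = e^(−0.1)·[0.6207·0.5148 + 0.3793·6.2500] = 2.4343; exercise value = 5.0000 > continuation, so V_0 = 5.0000 (exercise)

5.00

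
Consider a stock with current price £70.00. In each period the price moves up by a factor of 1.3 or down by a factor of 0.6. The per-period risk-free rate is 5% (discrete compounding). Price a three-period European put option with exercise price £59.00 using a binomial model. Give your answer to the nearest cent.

Risk-neutral probability p = (1 + 0.05 − 0.6)/(1.3 − 0.6) = 0.4500/0.7000 = 0.6429
Terminal stock prices: S_uuu = 153.8, S_uud = 70.98, S_udd = 32.76, S_ddd = 15.12
Terminal payoffs (K − S): max(-94.79, 0) = 0, max(-11.98, 0) = 0, max(26.24, 0) = 26.24, max(43.88, 0) = 43.88
Node uu (S = 118.3): V_uu = 1/1.05·[0.6429·0.0000 + 0.3571·0.0000] = 0.0000
Node ud (S = 54.6): V_ud = 1/1.05·[0.6429·0.0000 + 0.3571·26.2400] = 8.9252
Node dd (S = 25.2): V_dd = 1/1.05·[0.6429·26.2400 + 0.3571·43.8800] = 30.9905
Node u (S = 91): V_u = 1/1.05·[0.6429·0.0000 + 0.3571·8.9252] = 3.0358
Node d (S = 42): V_d = 1/1.05·[0.6429·8.9252 + 0.3571·30.9905] = 16.0054
Node 0 (S = 70): V_0 = 1/1.05·[0.6429·3.0358 + 0.3571·16.0054] = 7.3026

£7.30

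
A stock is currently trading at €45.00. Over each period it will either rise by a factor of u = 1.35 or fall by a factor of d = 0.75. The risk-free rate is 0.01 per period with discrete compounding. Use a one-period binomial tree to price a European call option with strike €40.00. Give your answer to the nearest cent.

€8.90

Risk-neutral probability p = (1 + 0.01 − 0.75)/(1.35 − 0.75) = 0.2600/0.6000 = 0.4333
Terminal stock prices: S_u = 60.75, S_d = 33.75
Terminal payoffs (S − K): max(20.75, 0) = 20.75, max(-6.25, 0) = 0
Node 0 (S = 45): V_0 = 1/1.01·[0.4333·20.7500 + 0.5667·0.0000] = 8.9026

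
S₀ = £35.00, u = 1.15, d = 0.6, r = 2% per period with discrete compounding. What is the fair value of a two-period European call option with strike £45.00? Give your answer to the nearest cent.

£0.72

Risk-neutral probability p = (1 + 0.02 − 0.6)/(1.15 − 0.6) = 0.4200/0.5500 = 0.7636
Terminal stock prices: S_uu = 46.29, S_ud = 24.15, S_dd = 12.6
Terminal payoffs (S − K): max(1.287, 0) = 1.287, max(-20.85, 0) = 0, max(-32.4, 0) = 0
Node u (S = 40.25): V_u = 1/1.02·[0.7636·1.2875 + 0.2364·0.0000] = 0.9639
Node d (S = 21): V_d = 1/1.02·[0.7636·0.0000 + 0.2364·0.0000] = 0.0000
Node 0 (S = 35): V_0 = 1/1.02·[0.7636·0.9639 + 0.2364·0.0000] = 0.7216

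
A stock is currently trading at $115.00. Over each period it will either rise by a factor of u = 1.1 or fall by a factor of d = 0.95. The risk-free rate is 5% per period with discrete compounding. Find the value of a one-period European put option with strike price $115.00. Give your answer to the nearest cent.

$1.83

Risk-neutral probability p = (1 + 0.05 − 0.95)/(1.1 − 0.95) = 0.1000/0.1500 = 0.6667
Terminal stock prices: S_u = 126.5, S_d = 109.2
Terminal payoffs (K − S): max(-11.5, 0) = 0, max(5.75, 0) = 5.75
Node 0 (S = 115): V_0 = 1/1.05·[0.6667·0.0000 + 0.3333·5.7500] = 1.8254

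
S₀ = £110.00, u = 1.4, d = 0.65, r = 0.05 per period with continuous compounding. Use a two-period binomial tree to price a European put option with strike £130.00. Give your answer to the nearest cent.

Risk-neutral probability p = (e^0.05 − 0.65)/(1.4 − 0.65) = 0.4013/0.7500 = 0.5350
Terminal stock prices: S_uu = 215.6, S_ud = 100.1, S_dd = 46.48
Terminal payoffs (K − S): max(-85.6, 0) = 0, max(29.9, 0) = 29.9, max(83.53, 0) = 83.53
Node u (S = 154): V_u = e^(−0.05)·[0.5350·0.0000 + 0.4650·29.9000] = 13.2246
Node d (S = 71.5): V_d = e^(−0.05)·[0.5350·29.9000 + 0.4650·83.5250] = 52.1598
Node 0 (S = 110): V_0 = e^(−0.05)·[0.5350·13.2246 + 0.4650·52.1598] = 29.8005

£29.80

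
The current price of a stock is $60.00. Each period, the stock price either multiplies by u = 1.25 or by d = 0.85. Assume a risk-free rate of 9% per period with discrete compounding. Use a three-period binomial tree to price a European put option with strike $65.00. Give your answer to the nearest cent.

Risk-neutral probability p = (1 + 0.09 − 0.85)/(1.25 − 0.85) = 0.2400/0.4000 = 0.6000
Terminal stock prices: S_uuu = 117.2, S_uud = 79.69, S_udd = 54.19, S_ddd = 36.85
Terminal payoffs (K − S): max(-52.19, 0) = 0, max(-14.69, 0) = 0, max(10.81, 0) = 10.81, max(28.15, 0) = 28.15
Node uu (S = 93.75): V_uu = 1/1.09·[0.6000·0.0000 + 0.4000·0.0000] = 0.0000
Node ud (S = 63.75): V_ud = 1/1.09·[0.6000·0.0000 + 0.4000·10.8125] = 3.9679
Node dd (S = 43.35): V_dd = 1/1.09·[0.6000·10.8125 + 0.4000·28.1525] = 16.2830
Node u (S = 75): V_u = 1/1.09·[0.6000·0.0000 + 0.4000·3.9679] = 1.4561
Node d (S = 51): V_d = 1/1.09·[0.6000·3.9679 + 0.4000·16.2830] = 8.1596
Node 0 (S = 60): V_0 = 1/1.09·[0.6000·1.4561 + 0.4000·8.1596] = 3.7959

$3.80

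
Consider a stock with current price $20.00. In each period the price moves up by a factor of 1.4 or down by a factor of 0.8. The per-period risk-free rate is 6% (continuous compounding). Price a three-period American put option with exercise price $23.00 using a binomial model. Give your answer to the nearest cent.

$4.30

Risk-neutral probability p = (e^0.06 − 0.8)/(1.4 − 0.8) = 0.2618/0.6000 = 0.4364
Terminal stock prices: S_uuu = 54.88, S_uud = 31.36, S_udd = 17.92, S_ddd = 10.24
Terminal payoffs (K − S): max(-31.88, 0) = 0, max(-8.36, 0) = 0, max(5.08, 0) = 5.08, max(12.76, 0) = 12.76
Node uu (S = 39.2): continuation = e^(−0.06)·[0.4364·0.0000 + 0.5636·0.0000] = 0.0000; exercise value = 0.0000 ≤ continuation, so V_uu = 0.0000
Node ud (S = 22.4): continuation = e^(−0.06)·[0.4364·0.0000 + 0.5636·5.0800] = 2.6964; exercise value = 0.6000 ≤ continuation, so V_ud = 2.6964
Node dd (S = 12.8): continuation = e^(−0.06)·[0.4364·5.0800 + 0.5636·12.7600] = 8.8606; exercise value = 10.2000 > continuation, so V_dd = 10.2000 (exercise)
Node u (S = 28): continuation = e^(−0.06)·[0.4364·0.0000 + 0.5636·2.6964] = 1.4312; exercise value = 0.0000 ≤ continuation, so V_u = 1.4312
Node d (S = 16): continuation = e^(−0.06)·[0.4364·2.6964 + 0.5636·10.2000] = 6.5222; exercise value = 7.0000 > continuation, so V_d = 7.0000 (exercise)
Node 0 (S = 20): continuation = e^(−0.06)·[0.4364·1.4312 + 0.5636·7.0000] = 4.3037; exercise value = 3.0000 ≤ continuation, so V_0 = 4.3037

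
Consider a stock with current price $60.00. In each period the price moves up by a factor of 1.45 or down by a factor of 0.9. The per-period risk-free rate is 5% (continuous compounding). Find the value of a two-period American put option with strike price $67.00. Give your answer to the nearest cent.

$8.96

Risk-neutral probability p = (e^0.05 − 0.9)/(1.45 − 0.9) = 0.1513/0.5500 = 0.2750
Terminal stock prices: S_uu = 126.2, S_ud = 78.3, S_dd = 48.6
Terminal payoffs (K − S): max(-59.15, 0) = 0, max(-11.3, 0) = 0, max(18.4, 0) = 18.4
Node u (S = 87): continuation = e^(−0.05)·[0.2750·0.0000 + 0.7250·0.0000] = 0.0000; exercise value = 0.0000 ≤ continuation, so V_u = 0.0000
Node d (S = 54): continuation = e^(−0.05)·[0.2750·0.0000 + 0.7250·18.4000] = 12.6887; exercise value = 13.0000 > continuation, so V_d = 13.0000 (exercise)
Node 0 (S = 60): continuation = e^(−0.05)·[0.2750·0.0000 + 0.7250·13.0000] = 8.9649; exercise value = 7.0000 ≤ continuation, so V_0 = 8.9649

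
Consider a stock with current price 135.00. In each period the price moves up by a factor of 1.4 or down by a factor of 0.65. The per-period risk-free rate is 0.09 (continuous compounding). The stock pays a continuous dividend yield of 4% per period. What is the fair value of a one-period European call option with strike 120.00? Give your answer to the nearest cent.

33.74

Per-period risk-free factor R = e^0.09 = 1.0942; dividend-adjusted growth = e^(0.09−0.04) = 1.0513.
Risk-neutral probability p = (1.0513 − 0.65)/(1.4 − 0.65) = 0.4013/0.7500 = 0.5350
Terminal stock prices: S_u = 189, S_d = 87.75
Terminal payoffs (S − K): max(69, 0) = 69, max(-32.25, 0) = 0
Node 0 (S = 135): V_0 = e^(−0.09)·[0.5350·69.0000 + 0.4650·0.0000] = 33.7395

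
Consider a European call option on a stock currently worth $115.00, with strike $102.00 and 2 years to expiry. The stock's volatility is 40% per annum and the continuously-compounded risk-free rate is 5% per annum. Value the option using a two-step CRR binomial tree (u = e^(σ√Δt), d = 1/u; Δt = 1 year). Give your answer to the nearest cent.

$35.80

CRR parameters: u = e^(σ√Δt) = e^(0.4·√1) = 1.4918, d = 1/u = 0.6703
Per-period rate: rΔt = 0.05·1 = 0.05, so R = e^0.05 = 1.0513
Risk-neutral probability p = (e^0.05 − 0.6703)/(1.4918 − 0.6703) = 0.3810/0.8215 = 0.4637
Terminal stock prices: S_uu = 255.9, S_ud = 115, S_dd = 51.67
Terminal payoffs (S − K): max(153.9, 0) = 153.9, max(13, 0) = 13, max(-50.33, 0) = 0
Node u (S = 171.6): V_u = e^(−0.05)·[0.4637·153.9372 + 0.5363·13.0000] = 74.5344
Node d (S = 77.09): V_d = e^(−0.05)·[0.4637·13.0000 + 0.5363·0.0000] = 5.7344
Node 0 (S = 115): V_0 = e^(−0.05)·[0.4637·74.5344 + 0.5363·5.7344] = 35.8029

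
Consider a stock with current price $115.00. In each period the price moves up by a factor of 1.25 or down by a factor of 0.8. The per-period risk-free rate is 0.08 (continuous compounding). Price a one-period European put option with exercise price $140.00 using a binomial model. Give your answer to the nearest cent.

Risk-neutral probability p = (e^0.08 − 0.8)/(1.25 − 0.8) = 0.2833/0.4500 = 0.6295
Terminal stock prices: S_u = 143.8, S_d = 92
Terminal payoffs (K − S): max(-3.75, 0) = 0, max(48, 0) = 48
Node 0 (S = 115): V_0 = e^(−0.08)·[0.6295·0.0000 + 0.3705·48.0000] = 16.4155

$16.42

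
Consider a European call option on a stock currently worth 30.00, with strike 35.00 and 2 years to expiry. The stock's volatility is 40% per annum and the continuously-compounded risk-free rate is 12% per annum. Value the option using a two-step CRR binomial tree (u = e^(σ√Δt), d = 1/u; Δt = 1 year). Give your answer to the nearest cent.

CRR parameters: u = e^(σ√Δt) = e^(0.4·√1) = 1.4918, d = 1/u = 0.6703
Per-period rate: rΔt = 0.12·1 = 0.12, so R = e^0.12 = 1.1275
Risk-neutral probability p = (e^0.12 − 0.6703)/(1.4918 − 0.6703) = 0.4572/0.8215 = 0.5565
Terminal stock prices: S_uu = 66.77, S_ud = 30, S_dd = 13.48
Terminal payoffs (S − K): max(31.77, 0) = 31.77, max(-5, 0) = 0, max(-21.52, 0) = 0
Node u (S = 44.75): V_u = e^(−0.12)·[0.5565·31.7662 + 0.4435·0.0000] = 15.6792
Node d (S = 20.11): V_d = e^(−0.12)·[0.5565·0.0000 + 0.4435·0.0000] = 0.0000
Node 0 (S = 30): V_0 = e^(−0.12)·[0.5565·15.6792 + 0.4435·0.0000] = 7.7390

7.74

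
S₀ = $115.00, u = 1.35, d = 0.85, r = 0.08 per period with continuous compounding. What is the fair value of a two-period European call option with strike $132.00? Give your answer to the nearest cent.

$14.39

Risk-neutral probability p = (e^0.08 − 0.85)/(1.35 − 0.85) = 0.2333/0.5000 = 0.4666
Terminal stock prices: S_uu = 209.6, S_ud = 132, S_dd = 83.09
Terminal payoffs (S − K): max(77.59, 0) = 77.59, max(-0.0375, 0) = 0, max(-48.91, 0) = 0
Node u (S = 155.2): V_u = e^(−0.08)·[0.4666·77.5875 + 0.5334·0.0000] = 33.4171
Node d (S = 97.75): V_d = e^(−0.08)·[0.4666·0.0000 + 0.5334·0.0000] = 0.0000
Node 0 (S = 115): V_0 = e^(−0.08)·[0.4666·33.4171 + 0.5334·0.0000] = 14.3928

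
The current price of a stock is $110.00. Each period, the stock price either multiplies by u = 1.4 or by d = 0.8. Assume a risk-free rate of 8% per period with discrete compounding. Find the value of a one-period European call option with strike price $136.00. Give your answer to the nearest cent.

Risk-neutral probability p = (1 + 0.08 − 0.8)/(1.4 − 0.8) = 0.2800/0.6000 = 0.4667
Terminal stock prices: S_u = 154, S_d = 88
Terminal payoffs (S − K): max(18, 0) = 18, max(-48, 0) = 0
Node 0 (S = 110): V_0 = 1/1.08·[0.4667·18.0000 + 0.5333·0.0000] = 7.7778

$7.78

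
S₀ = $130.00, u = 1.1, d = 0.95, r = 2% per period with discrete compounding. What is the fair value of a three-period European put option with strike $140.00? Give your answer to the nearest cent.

$8.19

Risk-neutral probability p = (1 + 0.02 − 0.95)/(1.1 − 0.95) = 0.0700/0.1500 = 0.4667
Terminal stock prices: S_uuu = 173, S_uud = 149.4, S_udd = 129.1, S_ddd = 111.5
Terminal payoffs (K − S): max(-33.03, 0) = 0, max(-9.435, 0) = 0, max(10.94, 0) = 10.94, max(28.54, 0) = 28.54
Node uu (S = 157.3): V_uu = 1/1.02·[0.4667·0.0000 + 0.5333·0.0000] = 0.0000
Node ud (S = 135.8): V_ud = 1/1.02·[0.4667·0.0000 + 0.5333·10.9425] = 5.7216
Node dd (S = 117.3): V_dd = 1/1.02·[0.4667·10.9425 + 0.5333·28.5413] = 19.9299
Node u (S = 143): V_u = 1/1.02·[0.4667·0.0000 + 0.5333·5.7216] = 2.9917
Node d (S = 123.5): V_d = 1/1.02·[0.4667·5.7216 + 0.5333·19.9299] = 13.0386
Node 0 (S = 130): V_0 = 1/1.02·[0.4667·2.9917 + 0.5333·13.0386] = 8.1863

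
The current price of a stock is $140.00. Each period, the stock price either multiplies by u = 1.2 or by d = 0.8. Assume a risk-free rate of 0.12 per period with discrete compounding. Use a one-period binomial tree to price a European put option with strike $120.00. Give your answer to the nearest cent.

Risk-neutral probability p = (1 + 0.12 − 0.8)/(1.2 − 0.8) = 0.3200/0.4000 = 0.8000
Terminal stock prices: S_u = 168, S_d = 112
Terminal payoffs (K − S): max(-48, 0) = 0, max(8, 0) = 8
Node 0 (S = 140): V_0 = 1/1.12·[0.8000·0.0000 + 0.2000·8.0000] = 1.4286

$1.43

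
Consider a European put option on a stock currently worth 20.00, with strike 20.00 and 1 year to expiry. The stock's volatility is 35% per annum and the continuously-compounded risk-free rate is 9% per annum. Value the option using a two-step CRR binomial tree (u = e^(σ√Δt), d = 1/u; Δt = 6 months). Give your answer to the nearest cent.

CRR parameters: u = e^(σ√Δt) = e^(0.35·√0.5) = 1.2808, d = 1/u = 0.7808
Per-period rate: rΔt = 0.09·0.5 = 0.045, so R = e^0.045 = 1.0460
Risk-neutral probability p = (e^0.045 − 0.7808)/(1.2808 − 0.7808) = 0.2653/0.5000 = 0.5305
Terminal stock prices: S_uu = 32.81, S_ud = 20, S_dd = 12.19
Terminal payoffs (K − S): max(-12.81, 0) = 0, max(0, 0) = 0, max(7.808, 0) = 7.808
Node u (S = 25.62): V_u = e^(−0.045)·[0.5305·0.0000 + 0.4695·0.0000] = 0.0000
Node d (S = 15.62): V_d = e^(−0.045)·[0.5305·0.0000 + 0.4695·7.8083] = 3.5047
Node 0 (S = 20): V_0 = e^(−0.045)·[0.5305·0.0000 + 0.4695·3.5047] = 1.5731

1.57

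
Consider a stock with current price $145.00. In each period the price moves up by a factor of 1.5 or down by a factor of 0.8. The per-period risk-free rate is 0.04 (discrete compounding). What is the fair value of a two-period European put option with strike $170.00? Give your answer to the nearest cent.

Risk-neutral probability p = (1 + 0.04 − 0.8)/(1.5 − 0.8) = 0.2400/0.7000 = 0.3429
Terminal stock prices: S_uu = 326.2, S_ud = 174, S_dd = 92.8
Terminal payoffs (K − S): max(-156.2, 0) = 0, max(-4, 0) = 0, max(77.2, 0) = 77.2
Node u (S = 217.5): V_u = 1/1.04·[0.3429·0.0000 + 0.6571·0.0000] = 0.0000
Node d (S = 116): V_d = 1/1.04·[0.3429·0.0000 + 0.6571·77.2000] = 48.7802
Node 0 (S = 145): V_0 = 1/1.04·[0.3429·0.0000 + 0.6571·48.7802] = 30.8227

$30.82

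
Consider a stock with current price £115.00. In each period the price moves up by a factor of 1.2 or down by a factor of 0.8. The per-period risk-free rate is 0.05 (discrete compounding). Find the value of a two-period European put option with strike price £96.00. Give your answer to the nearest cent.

£2.86

Risk-neutral probability p = (1 + 0.05 − 0.8)/(1.2 − 0.8) = 0.2500/0.4000 = 0.6250
Terminal stock prices: S_uu = 165.6, S_ud = 110.4, S_dd = 73.6
Terminal payoffs (K − S): max(-69.6, 0) = 0, max(-14.4, 0) = 0, max(22.4, 0) = 22.4
Node u (S = 138): V_u = 1/1.05·[0.6250·0.0000 + 0.3750·0.0000] = 0.0000
Node d (S = 92): V_d = 1/1.05·[0.6250·0.0000 + 0.3750·22.4000] = 8.0000
Node 0 (S = 115): V_0 = 1/1.05·[0.6250·0.0000 + 0.3750·8.0000] = 2.8571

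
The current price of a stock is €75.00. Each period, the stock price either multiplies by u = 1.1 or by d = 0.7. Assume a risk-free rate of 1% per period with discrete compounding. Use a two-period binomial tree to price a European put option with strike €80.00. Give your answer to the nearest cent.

Risk-neutral probability p = (1 + 0.01 − 0.7)/(1.1 − 0.7) = 0.3100/0.4000 = 0.7750
Terminal stock prices: S_uu = 90.75, S_ud = 57.75, S_dd = 36.75
Terminal payoffs (K − S): max(-10.75, 0) = 0, max(22.25, 0) = 22.25, max(43.25, 0) = 43.25
Node u (S = 82.5): V_u = 1/1.01·[0.7750·0.0000 + 0.2250·22.2500] = 4.9567
Node d (S = 52.5): V_d = 1/1.01·[0.7750·22.2500 + 0.2250·43.2500] = 26.7079
Node 0 (S = 75): V_0 = 1/1.01·[0.7750·4.9567 + 0.2250·26.7079] = 9.7532

€9.75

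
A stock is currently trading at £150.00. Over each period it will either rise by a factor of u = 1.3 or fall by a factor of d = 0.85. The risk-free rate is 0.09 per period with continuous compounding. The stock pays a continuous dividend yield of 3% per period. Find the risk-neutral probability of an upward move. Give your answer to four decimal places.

p = 0.4707

Per-period risk-free factor R = e^0.09 = 1.0942; dividend-adjusted growth = e^(0.09−0.03) = 1.0618.
Risk-neutral probability p = (1.0618 − 0.85)/(1.3 − 0.85) = 0.2118/0.4500 = 0.4707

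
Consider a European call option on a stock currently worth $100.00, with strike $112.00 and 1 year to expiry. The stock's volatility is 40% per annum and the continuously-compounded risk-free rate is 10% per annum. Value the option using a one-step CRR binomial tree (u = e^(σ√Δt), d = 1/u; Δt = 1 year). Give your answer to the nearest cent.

CRR parameters: u = e^(σ√Δt) = e^(0.4·√1) = 1.4918, d = 1/u = 0.6703
Per-period rate: rΔt = 0.1·1 = 0.1, so R = e^0.1 = 1.1052
Risk-neutral probability p = (e^0.1 − 0.6703)/(1.4918 − 0.6703) = 0.4349/0.8215 = 0.5293
Terminal stock prices: S_u = 149.2, S_d = 67.03
Terminal payoffs (S − K): max(37.18, 0) = 37.18, max(-44.97, 0) = 0
Node 0 (S = 100): V_0 = e^(−0.1)·[0.5293·37.1825 + 0.4707·0.0000] = 17.8090

$17.81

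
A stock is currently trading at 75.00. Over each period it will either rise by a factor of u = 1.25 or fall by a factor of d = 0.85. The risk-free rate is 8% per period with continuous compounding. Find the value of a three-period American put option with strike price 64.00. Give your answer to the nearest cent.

1.45

Risk-neutral probability p = (e^0.08 − 0.85)/(1.25 − 0.85) = 0.2333/0.4000 = 0.5832
Terminal stock prices: S_uuu = 146.5, S_uud = 99.61, S_udd = 67.73, S_ddd = 46.06
Terminal payoffs (K − S): max(-82.48, 0) = 0, max(-35.61, 0) = 0, max(-3.734, 0) = 0, max(17.94, 0) = 17.94
Node uu (S = 117.2): continuation = e^(−0.08)·[0.5832·0.0000 + 0.4168·0.0000] = 0.0000; exercise value = 0.0000 ≤ continuation, so V_uu = 0.0000
Node ud (S = 79.69): continuation = e^(−0.08)·[0.5832·0.0000 + 0.4168·0.0000] = 0.0000; exercise value = 0.0000 ≤ continuation, so V_ud = 0.0000
Node dd (S = 54.19): continuation = e^(−0.08)·[0.5832·0.0000 + 0.4168·17.9406] = 6.9025; exercise value = 9.8125 > continuation, so V_dd = 9.8125 (exercise)
Node u (S = 93.75): continuation = e^(−0.08)·[0.5832·0.0000 + 0.4168·0.0000] = 0.0000; exercise value = 0.0000 ≤ continuation, so V_u = 0.0000
Node d (S = 63.75): continuation = e^(−0.08)·[0.5832·0.0000 + 0.4168·9.8125] = 3.7752; exercise value = 0.2500 ≤ continuation, so V_d = 3.7752
Node 0 (S = 75): continuation = e^(−0.08)·[0.5832·0.0000 + 0.4168·3.7752] = 1.4525; exercise value = 0.0000 ≤ continuation, so V_0 = 1.4525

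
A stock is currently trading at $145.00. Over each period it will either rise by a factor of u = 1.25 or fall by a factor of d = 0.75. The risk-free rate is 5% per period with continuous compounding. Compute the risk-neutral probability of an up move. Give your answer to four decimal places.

Risk-neutral probability p = (e^0.05 − 0.75)/(1.25 − 0.75) = 0.3013/0.5000 = 0.6025

p = 0.6025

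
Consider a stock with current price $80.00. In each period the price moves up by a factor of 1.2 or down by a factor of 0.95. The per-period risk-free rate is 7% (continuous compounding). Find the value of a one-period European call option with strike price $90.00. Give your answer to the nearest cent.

$2.74

Risk-neutral probability p = (e^0.07 − 0.95)/(1.2 − 0.95) = 0.1225/0.2500 = 0.4900
Terminal stock prices: S_u = 96, S_d = 76
Terminal payoffs (S − K): max(6, 0) = 6, max(-14, 0) = 0
Node 0 (S = 80): V_0 = e^(−0.07)·[0.4900·6.0000 + 0.5100·0.0000] = 2.7414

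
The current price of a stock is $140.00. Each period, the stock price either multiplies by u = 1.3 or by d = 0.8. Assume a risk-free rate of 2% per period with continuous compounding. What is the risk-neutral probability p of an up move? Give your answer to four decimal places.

p = 0.4404

Risk-neutral probability p = (e^0.02 − 0.8)/(1.3 − 0.8) = 0.2202/0.5000 = 0.4404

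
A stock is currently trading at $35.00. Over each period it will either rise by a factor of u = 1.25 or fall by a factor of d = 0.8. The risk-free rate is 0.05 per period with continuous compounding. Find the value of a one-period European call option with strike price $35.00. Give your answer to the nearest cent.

Risk-neutral probability p = (e^0.05 − 0.8)/(1.25 − 0.8) = 0.2513/0.4500 = 0.5584
Terminal stock prices: S_u = 43.75, S_d = 28
Terminal payoffs (S − K): max(8.75, 0) = 8.75, max(-7, 0) = 0
Node 0 (S = 35): V_0 = e^(−0.05)·[0.5584·8.7500 + 0.4416·0.0000] = 4.6475

$4.65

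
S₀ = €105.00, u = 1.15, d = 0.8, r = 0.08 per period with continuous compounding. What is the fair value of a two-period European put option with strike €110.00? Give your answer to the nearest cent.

€4.85

Risk-neutral probability p = (e^0.08 − 0.8)/(1.15 − 0.8) = 0.2833/0.3500 = 0.8094
Terminal stock prices: S_uu = 138.9, S_ud = 96.6, S_dd = 67.2
Terminal payoffs (K − S): max(-28.86, 0) = 0, max(13.4, 0) = 13.4, max(42.8, 0) = 42.8
Node u (S = 120.7): V_u = e^(−0.08)·[0.8094·0.0000 + 0.1906·13.4000] = 2.3578
Node d (S = 84): V_d = e^(−0.08)·[0.8094·13.4000 + 0.1906·42.8000] = 17.5428
Node 0 (S = 105): V_0 = e^(−0.08)·[0.8094·2.3578 + 0.1906·17.5428] = 4.8484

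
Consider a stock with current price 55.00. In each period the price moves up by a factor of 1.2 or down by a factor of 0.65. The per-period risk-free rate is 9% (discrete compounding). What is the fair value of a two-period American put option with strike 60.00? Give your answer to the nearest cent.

Risk-neutral probability p = (1 + 0.09 − 0.65)/(1.2 − 0.65) = 0.4400/0.5500 = 0.8000
Terminal stock prices: S_uu = 79.2, S_ud = 42.9, S_dd = 23.24
Terminal payoffs (K − S): max(-19.2, 0) = 0, max(17.1, 0) = 17.1, max(36.76, 0) = 36.76
Node u (S = 66): continuation = 1/1.09·[0.8000·0.0000 + 0.2000·17.1000] = 3.1376; exercise value = 0.0000 ≤ continuation, so V_u = 3.1376
Node d (S = 35.75): continuation = 1/1.09·[0.8000·17.1000 + 0.2000·36.7625] = 19.2959; exercise value = 24.2500 > continuation, so V_d = 24.2500 (exercise)
Node 0 (S = 55): continuation = 1/1.09·[0.8000·3.1376 + 0.2000·24.2500] = 6.7524; exercise value = 5.0000 ≤ continuation, so V_0 = 6.7524

6.75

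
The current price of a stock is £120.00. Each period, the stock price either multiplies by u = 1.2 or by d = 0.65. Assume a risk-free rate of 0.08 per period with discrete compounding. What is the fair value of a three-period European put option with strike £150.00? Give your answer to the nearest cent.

Risk-neutral probability p = (1 + 0.08 − 0.65)/(1.2 − 0.65) = 0.4300/0.5500 = 0.7818
Terminal stock prices: S_uuu = 207.4, S_uud = 112.3, S_udd = 60.84, S_ddd = 32.95
Terminal payoffs (K − S): max(-57.36, 0) = 0, max(37.68, 0) = 37.68, max(89.16, 0) = 89.16, max(117, 0) = 117
Node uu (S = 172.8): V_uu = 1/1.08·[0.7818·0.0000 + 0.2182·37.6800] = 7.6121
Node ud (S = 93.6): V_ud = 1/1.08·[0.7818·37.6800 + 0.2182·89.1600] = 45.2889
Node dd (S = 50.7): V_dd = 1/1.08·[0.7818·89.1600 + 0.2182·117.0450] = 88.1889
Node u (S = 144): V_u = 1/1.08·[0.7818·7.6121 + 0.2182·45.2889] = 14.6597
Node d (S = 78): V_d = 1/1.08·[0.7818·45.2889 + 0.2182·88.1889] = 50.6008
Node 0 (S = 120): V_0 = 1/1.08·[0.7818·14.6597 + 0.2182·50.6008] = 20.8346

£20.83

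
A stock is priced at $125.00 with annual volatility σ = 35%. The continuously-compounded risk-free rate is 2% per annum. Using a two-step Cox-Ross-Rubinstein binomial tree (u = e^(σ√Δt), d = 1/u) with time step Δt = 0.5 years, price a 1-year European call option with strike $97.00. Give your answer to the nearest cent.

CRR parameters: u = e^(σ√Δt) = e^(0.35·√0.5) = 1.2808, d = 1/u = 0.7808
Per-period rate: rΔt = 0.02·0.5 = 0.01, so R = e^0.01 = 1.0101
Risk-neutral probability p = (e^0.01 − 0.7808)/(1.2808 − 0.7808) = 0.2293/0.5000 = 0.4585
Terminal stock prices: S_uu = 205.1, S_ud = 125, S_dd = 76.2
Terminal payoffs (S − K): max(108.1, 0) = 108.1, max(28, 0) = 28, max(-20.8, 0) = 0
Node u (S = 160.1): V_u = e^(−0.01)·[0.4585·108.0571 + 0.5415·28.0000] = 64.0656
Node d (S = 97.6): V_d = e^(−0.01)·[0.4585·28.0000 + 0.5415·0.0000] = 12.7114
Node 0 (S = 125): V_0 = e^(−0.01)·[0.4585·64.0656 + 0.5415·12.7114] = 35.8986

$35.90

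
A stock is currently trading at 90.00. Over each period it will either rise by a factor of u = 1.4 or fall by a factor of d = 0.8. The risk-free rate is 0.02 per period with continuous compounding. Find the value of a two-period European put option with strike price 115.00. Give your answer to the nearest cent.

28.44

Risk-neutral probability p = (e^0.02 − 0.8)/(1.4 − 0.8) = 0.2202/0.6000 = 0.3670
Terminal stock prices: S_uu = 176.4, S_ud = 100.8, S_dd = 57.6
Terminal payoffs (K − S): max(-61.4, 0) = 0, max(14.2, 0) = 14.2, max(57.4, 0) = 57.4
Node u (S = 126): V_u = e^(−0.02)·[0.3670·0.0000 + 0.6330·14.2000] = 8.8106
Node d (S = 72): V_d = e^(−0.02)·[0.3670·14.2000 + 0.6330·57.4000] = 40.7228
Node 0 (S = 90): V_0 = e^(−0.02)·[0.3670·8.8106 + 0.6330·40.7228] = 28.4365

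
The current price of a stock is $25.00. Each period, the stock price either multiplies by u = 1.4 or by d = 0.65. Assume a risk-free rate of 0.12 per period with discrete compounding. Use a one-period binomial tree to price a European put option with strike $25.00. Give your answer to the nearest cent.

Risk-neutral probability p = (1 + 0.12 − 0.65)/(1.4 − 0.65) = 0.4700/0.7500 = 0.6267
Terminal stock prices: S_u = 35, S_d = 16.25
Terminal payoffs (K − S): max(-10, 0) = 0, max(8.75, 0) = 8.75
Node 0 (S = 25): V_0 = 1/1.12·[0.6267·0.0000 + 0.3733·8.7500] = 2.9167

$2.92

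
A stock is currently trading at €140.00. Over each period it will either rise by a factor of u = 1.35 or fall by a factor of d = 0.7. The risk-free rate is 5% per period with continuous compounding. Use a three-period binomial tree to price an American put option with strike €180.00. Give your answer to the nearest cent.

Risk-neutral probability p = (e^0.05 − 0.7)/(1.35 − 0.7) = 0.3513/0.6500 = 0.5404
Terminal stock prices: S_uuu = 344.5, S_uud = 178.6, S_udd = 92.61, S_ddd = 48.02
Terminal payoffs (K − S): max(-164.5, 0) = 0, max(1.395, 0) = 1.395, max(87.39, 0) = 87.39, max(132, 0) = 132
Node uu (S = 255.2): continuation = e^(−0.05)·[0.5404·0.0000 + 0.4596·1.3950] = 0.6099; exercise value = 0.0000 ≤ continuation, so V_uu = 0.6099
Node ud (S = 132.3): continuation = e^(−0.05)·[0.5404·1.3950 + 0.4596·87.3900] = 38.9213; exercise value = 47.7000 > continuation, so V_ud = 47.7000 (exercise)
Node dd (S = 68.6): continuation = e^(−0.05)·[0.5404·87.3900 + 0.4596·131.9800] = 102.6213; exercise value = 111.4000 > continuation, so V_dd = 111.4000 (exercise)
Node u (S = 189): continuation = e^(−0.05)·[0.5404·0.6099 + 0.4596·47.7000] = 21.1665; exercise value = 0.0000 ≤ continuation, so V_u = 21.1665
Node d (S = 98): continuation = e^(−0.05)·[0.5404·47.7000 + 0.4596·111.4000] = 73.2213; exercise value = 82.0000 > continuation, so V_d = 82.0000 (exercise)
Node 0 (S = 140): continuation = e^(−0.05)·[0.5404·21.1665 + 0.4596·82.0000] = 46.7287; exercise value = 40.0000 ≤ continuation, so V_0 = 46.7287

€46.73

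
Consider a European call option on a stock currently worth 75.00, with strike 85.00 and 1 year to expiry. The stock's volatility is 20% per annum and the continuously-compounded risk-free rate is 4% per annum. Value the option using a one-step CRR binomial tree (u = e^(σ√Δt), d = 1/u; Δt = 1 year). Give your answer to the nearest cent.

CRR parameters: u = e^(σ√Δt) = e^(0.2·√1) = 1.2214, d = 1/u = 0.8187
Per-period rate: rΔt = 0.04·1 = 0.04, so R = e^0.04 = 1.0408
Risk-neutral probability p = (e^0.04 − 0.8187)/(1.2214 − 0.8187) = 0.2221/0.4027 = 0.5515
Terminal stock prices: S_u = 91.61, S_d = 61.4
Terminal payoffs (S − K): max(6.605, 0) = 6.605, max(-23.6, 0) = 0
Node 0 (S = 75): V_0 = e^(−0.04)·[0.5515·6.6052 + 0.4485·0.0000] = 3.5000

3.50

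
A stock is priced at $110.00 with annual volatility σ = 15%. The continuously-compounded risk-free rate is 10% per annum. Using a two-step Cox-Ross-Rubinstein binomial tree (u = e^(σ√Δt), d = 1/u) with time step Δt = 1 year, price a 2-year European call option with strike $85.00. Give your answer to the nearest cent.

$40.51

CRR parameters: u = e^(σ√Δt) = e^(0.15·√1) = 1.1618, d = 1/u = 0.8607
Per-period rate: rΔt = 0.1·1 = 0.1, so R = e^0.1 = 1.1052
Risk-neutral probability p = (e^0.1 − 0.8607)/(1.1618 − 0.8607) = 0.2445/0.3011 = 0.8118
Terminal stock prices: S_uu = 148.5, S_ud = 110, S_dd = 81.49
Terminal payoffs (S − K): max(63.48, 0) = 63.48, max(25, 0) = 25, max(-3.51, 0) = 0
Node u (S = 127.8): V_u = e^(−0.1)·[0.8118·63.4845 + 0.1882·25.0000] = 50.8906
Node d (S = 94.68): V_d = e^(−0.1)·[0.8118·25.0000 + 0.1882·0.0000] = 18.3643
Node 0 (S = 110): V_0 = e^(−0.1)·[0.8118·50.8906 + 0.1882·18.3643] = 40.5096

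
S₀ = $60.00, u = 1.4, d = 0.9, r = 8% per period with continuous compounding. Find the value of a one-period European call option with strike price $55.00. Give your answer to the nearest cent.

Risk-neutral probability p = (e^0.08 − 0.9)/(1.4 − 0.9) = 0.1833/0.5000 = 0.3666
Terminal stock prices: S_u = 84, S_d = 54
Terminal payoffs (S − K): max(29, 0) = 29, max(-1, 0) = 0
Node 0 (S = 60): V_0 = e^(−0.08)·[0.3666·29.0000 + 0.6334·0.0000] = 9.8133

$9.81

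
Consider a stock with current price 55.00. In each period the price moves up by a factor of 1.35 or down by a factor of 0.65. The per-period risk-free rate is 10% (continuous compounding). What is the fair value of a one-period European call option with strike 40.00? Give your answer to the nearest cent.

Risk-neutral probability p = (e^0.1 − 0.65)/(1.35 − 0.65) = 0.4552/0.7000 = 0.6502
Terminal stock prices: S_u = 74.25, S_d = 35.75
Terminal payoffs (S − K): max(34.25, 0) = 34.25, max(-4.25, 0) = 0
Node 0 (S = 55): V_0 = e^(−0.1)·[0.6502·34.2500 + 0.3498·0.0000] = 20.1515

20.15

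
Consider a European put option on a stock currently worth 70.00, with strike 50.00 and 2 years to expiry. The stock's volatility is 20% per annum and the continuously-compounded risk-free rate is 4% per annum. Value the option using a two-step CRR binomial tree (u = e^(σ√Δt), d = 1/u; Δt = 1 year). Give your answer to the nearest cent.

CRR parameters: u = e^(σ√Δt) = e^(0.2·√1) = 1.2214, d = 1/u = 0.8187
Per-period rate: rΔt = 0.04·1 = 0.04, so R = e^0.04 = 1.0408
Risk-neutral probability p = (e^0.04 − 0.8187)/(1.2214 − 0.8187) = 0.2221/0.4027 = 0.5515
Terminal stock prices: S_uu = 104.4, S_ud = 70, S_dd = 46.92
Terminal payoffs (K − S): max(-54.43, 0) = 0, max(-20, 0) = 0, max(3.078, 0) = 3.078
Node u (S = 85.5): V_u = e^(−0.04)·[0.5515·0.0000 + 0.4485·0.0000] = 0.0000
Node d (S = 57.31): V_d = e^(−0.04)·[0.5515·0.0000 + 0.4485·3.0776] = 1.3261
Node 0 (S = 70): V_0 = e^(−0.04)·[0.5515·0.0000 + 0.4485·1.3261] = 0.5714

0.57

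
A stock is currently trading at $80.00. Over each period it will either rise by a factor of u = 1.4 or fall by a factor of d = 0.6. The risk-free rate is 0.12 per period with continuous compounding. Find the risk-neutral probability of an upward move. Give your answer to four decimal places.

p = 0.6594

Risk-neutral probability p = (e^0.12 − 0.6)/(1.4 − 0.6) = 0.5275/0.8000 = 0.6594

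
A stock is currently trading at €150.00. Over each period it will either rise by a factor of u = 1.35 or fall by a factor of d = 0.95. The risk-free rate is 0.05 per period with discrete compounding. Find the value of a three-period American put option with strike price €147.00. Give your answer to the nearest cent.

€6.70

Risk-neutral probability p = (1 + 0.05 − 0.95)/(1.35 − 0.95) = 0.1000/0.4000 = 0.2500
Terminal stock prices: S_uuu = 369.1, S_uud = 259.7, S_udd = 182.8, S_ddd = 128.6
Terminal payoffs (K − S): max(-222.1, 0) = 0, max(-112.7, 0) = 0, max(-35.76, 0) = 0, max(18.39, 0) = 18.39
Node uu (S = 273.4): continuation = 1/1.05·[0.2500·0.0000 + 0.7500·0.0000] = 0.0000; exercise value = 0.0000 ≤ continuation, so V_uu = 0.0000
Node ud (S = 192.4): continuation = 1/1.05·[0.2500·0.0000 + 0.7500·0.0000] = 0.0000; exercise value = 0.0000 ≤ continuation, so V_ud = 0.0000
Node dd (S = 135.4): continuation = 1/1.05·[0.2500·0.0000 + 0.7500·18.3938] = 13.1384; exercise value = 11.6250 ≤ continuation, so V_dd = 13.1384
Node u (S = 202.5): continuation = 1/1.05·[0.2500·0.0000 + 0.7500·0.0000] = 0.0000; exercise value = 0.0000 ≤ continuation, so V_u = 0.0000
Node d (S = 142.5): continuation = 1/1.05·[0.2500·0.0000 + 0.7500·13.1384] = 9.3846; exercise value = 4.5000 ≤ continuation, so V_d = 9.3846
Node 0 (S = 150): continuation = 1/1.05·[0.2500·0.0000 + 0.7500·9.3846] = 6.7033; exercise value = 0.0000 ≤ continuation, so V_0 = 6.7033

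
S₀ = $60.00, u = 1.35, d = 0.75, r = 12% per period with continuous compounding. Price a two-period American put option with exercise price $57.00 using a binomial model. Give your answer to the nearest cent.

Risk-neutral probability p = (e^0.12 − 0.75)/(1.35 − 0.75) = 0.3775/0.6000 = 0.6292
Terminal stock prices: S_uu = 109.4, S_ud = 60.75, S_dd = 33.75
Terminal payoffs (K − S): max(-52.35, 0) = 0, max(-3.75, 0) = 0, max(23.25, 0) = 23.25
Node u (S = 81): continuation = e^(−0.12)·[0.6292·0.0000 + 0.3708·0.0000] = 0.0000; exercise value = 0.0000 ≤ continuation, so V_u = 0.0000
Node d (S = 45): continuation = e^(−0.12)·[0.6292·0.0000 + 0.3708·23.2500] = 7.6470; exercise value = 12.0000 > continuation, so V_d = 12.0000 (exercise)
Node 0 (S = 60): continuation = e^(−0.12)·[0.6292·0.0000 + 0.3708·12.0000] = 3.9469; exercise value = 0.0000 ≤ continuation, so V_0 = 3.9469

$3.95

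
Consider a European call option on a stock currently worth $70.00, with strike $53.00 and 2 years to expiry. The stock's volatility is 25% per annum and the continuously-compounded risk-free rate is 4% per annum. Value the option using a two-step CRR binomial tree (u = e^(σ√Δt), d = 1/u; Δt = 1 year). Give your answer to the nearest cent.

$23.33

CRR parameters: u = e^(σ√Δt) = e^(0.25·√1) = 1.2840, d = 1/u = 0.7788
Per-period rate: rΔt = 0.04·1 = 0.04, so R = e^0.04 = 1.0408
Risk-neutral probability p = (e^0.04 − 0.7788)/(1.2840 − 0.7788) = 0.2620/0.5052 = 0.5186
Terminal stock prices: S_uu = 115.4, S_ud = 70, S_dd = 42.46
Terminal payoffs (S − K): max(62.41, 0) = 62.41, max(17, 0) = 17, max(-10.54, 0) = 0
Node u (S = 89.88): V_u = e^(−0.04)·[0.5186·62.4105 + 0.4814·17.0000] = 38.9599
Node d (S = 54.52): V_d = e^(−0.04)·[0.5186·17.0000 + 0.4814·0.0000] = 8.4705
Node 0 (S = 70): V_0 = e^(−0.04)·[0.5186·38.9599 + 0.4814·8.4705] = 23.3302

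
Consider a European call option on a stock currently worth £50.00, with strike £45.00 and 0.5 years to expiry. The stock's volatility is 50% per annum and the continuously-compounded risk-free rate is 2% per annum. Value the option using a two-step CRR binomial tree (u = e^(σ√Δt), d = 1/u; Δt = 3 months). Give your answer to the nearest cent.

CRR parameters: u = e^(σ√Δt) = e^(0.5·√0.25) = 1.2840, d = 1/u = 0.7788
Per-period rate: rΔt = 0.02·0.25 = 0.005, so R = e^0.005 = 1.0050
Risk-neutral probability p = (e^0.005 − 0.7788)/(1.2840 − 0.7788) = 0.2262/0.5052 = 0.4477
Terminal stock prices: S_uu = 82.44, S_ud = 50, S_dd = 30.33
Terminal payoffs (S − K): max(37.44, 0) = 37.44, max(5, 0) = 5, max(-14.67, 0) = 0
Node u (S = 64.2): V_u = e^(−0.005)·[0.4477·37.4361 + 0.5523·5.0000] = 19.4257
Node d (S = 38.94): V_d = e^(−0.005)·[0.4477·5.0000 + 0.5523·0.0000] = 2.2276
Node 0 (S = 50): V_0 = e^(−0.005)·[0.4477·19.4257 + 0.5523·2.2276] = 9.8784

£9.88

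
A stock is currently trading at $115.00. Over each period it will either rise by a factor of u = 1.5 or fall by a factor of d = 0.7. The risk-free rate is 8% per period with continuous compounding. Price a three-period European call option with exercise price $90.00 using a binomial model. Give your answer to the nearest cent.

$51.50

Risk-neutral probability p = (e^0.08 − 0.7)/(1.5 − 0.7) = 0.3833/0.8000 = 0.4791
Terminal stock prices: S_uuu = 388.1, S_uud = 181.1, S_udd = 84.52, S_ddd = 39.44
Terminal payoffs (S − K): max(298.1, 0) = 298.1, max(91.12, 0) = 91.12, max(-5.475, 0) = 0, max(-50.56, 0) = 0
Node uu (S = 258.8): V_uu = e^(−0.08)·[0.4791·298.1250 + 0.5209·91.1250] = 175.6695
Node ud (S = 120.7): V_ud = e^(−0.08)·[0.4791·91.1250 + 0.5209·0.0000] = 40.3021
Node dd (S = 56.35): V_dd = e^(−0.08)·[0.4791·0.0000 + 0.5209·0.0000] = 0.0000
Node u (S = 172.5): V_u = e^(−0.08)·[0.4791·175.6695 + 0.5209·40.3021] = 97.0729
Node d (S = 80.5): V_d = e^(−0.08)·[0.4791·40.3021 + 0.5209·0.0000] = 17.8246
Node 0 (S = 115): V_0 = e^(−0.08)·[0.4791·97.0729 + 0.5209·17.8246] = 51.5036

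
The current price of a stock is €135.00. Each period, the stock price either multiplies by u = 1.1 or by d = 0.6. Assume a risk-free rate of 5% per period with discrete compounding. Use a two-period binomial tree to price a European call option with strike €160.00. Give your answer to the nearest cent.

€2.46

Risk-neutral probability p = (1 + 0.05 − 0.6)/(1.1 − 0.6) = 0.4500/0.5000 = 0.9000
Terminal stock prices: S_uu = 163.4, S_ud = 89.1, S_dd = 48.6
Terminal payoffs (S − K): max(3.35, 0) = 3.35, max(-70.9, 0) = 0, max(-111.4, 0) = 0
Node u (S = 148.5): V_u = 1/1.05·[0.9000·3.3500 + 0.1000·0.0000] = 2.8714
Node d (S = 81): V_d = 1/1.05·[0.9000·0.0000 + 0.1000·0.0000] = 0.0000
Node 0 (S = 135): V_0 = 1/1.05·[0.9000·2.8714 + 0.1000·0.0000] = 2.4612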